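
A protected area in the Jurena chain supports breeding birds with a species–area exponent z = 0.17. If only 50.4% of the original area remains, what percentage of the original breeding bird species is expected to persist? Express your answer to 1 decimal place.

89.0%

S_new/S_old = (A_new/A_old)^z = 0.504^0.17
= exp(0.17 × ln 0.504) = exp(0.17 × -0.6852) = exp(-0.1165) ≈ 0.89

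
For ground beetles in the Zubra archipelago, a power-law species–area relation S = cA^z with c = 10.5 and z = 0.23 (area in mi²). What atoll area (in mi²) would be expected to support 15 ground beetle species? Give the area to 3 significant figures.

15 = 10.5 × A^0.23  ⇒  A^0.23 = 15/10.5 = 1.429
ln A = ln(1.429) / 0.23 = 0.3567 / 0.23 = 1.5508
A = e^1.5508 ≈ 4.715 mi²

4.72 mi²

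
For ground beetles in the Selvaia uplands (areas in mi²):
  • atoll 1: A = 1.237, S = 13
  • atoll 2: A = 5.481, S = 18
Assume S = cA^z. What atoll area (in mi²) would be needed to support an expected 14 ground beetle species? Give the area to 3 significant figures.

1.74 mi²

z = ln(18/13) / ln(5.481/1.237) = 0.3254 / 1.4886 = 0.2186
c = 13 / 1.237^0.2186 = 13 / 1.048 = 12.41
A = (14/12.41)^(1/0.2186) ⇒ ln A = ln(1.128)/0.2186 = 0.5517
A = e^0.5517 ≈ 1.736 mi²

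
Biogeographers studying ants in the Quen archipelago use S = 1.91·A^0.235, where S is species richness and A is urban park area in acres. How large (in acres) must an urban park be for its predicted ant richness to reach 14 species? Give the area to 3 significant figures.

14 = 1.91 × A^0.235  ⇒  A^0.235 = 14/1.91 = 7.33
ln A = ln(7.33) / 0.235 = 1.9920 / 0.235 = 8.4764
A = e^8.4764 ≈ 4800 acres

4800 acres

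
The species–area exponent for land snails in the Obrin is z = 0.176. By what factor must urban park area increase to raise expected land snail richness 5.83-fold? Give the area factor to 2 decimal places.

22407.30

(A₂/A₁)^0.176 = 5.83, so A₂/A₁ = 5.83^(1/0.176) = 5.83^5.682
ln(A₂/A₁) = ln 5.83 / 0.176 = 1.7630 / 0.176 = 10.0171
A₂/A₁ = e^10.0171 ≈ 22407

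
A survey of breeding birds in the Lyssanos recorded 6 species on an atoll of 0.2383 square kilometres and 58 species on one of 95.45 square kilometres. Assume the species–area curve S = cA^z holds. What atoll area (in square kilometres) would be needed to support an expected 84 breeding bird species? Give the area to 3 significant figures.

z = ln(58/6) / ln(95.45/0.2383) = 2.2687 / 5.9928 = 0.3786
c = 6 / 0.2383^0.3786 = 6 / 0.581 = 10.33
A = (84/10.33)^(1/0.3786) ⇒ ln A = ln(8.134)/0.3786 = 5.5370
A = e^5.5370 ≈ 253.9 square kilometres

254 square kilometres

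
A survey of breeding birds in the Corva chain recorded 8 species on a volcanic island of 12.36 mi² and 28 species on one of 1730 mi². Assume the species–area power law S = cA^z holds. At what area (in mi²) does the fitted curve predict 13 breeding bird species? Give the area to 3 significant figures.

83.9 mi²

z = ln(28/8) / ln(1730/12.36) = 1.2528 / 4.9414 = 0.2535
c = 8 / 12.36^0.2535 = 8 / 1.892 = 4.229
A = (13/4.229)^(1/0.2535) ⇒ ln A = ln(3.074)/0.2535 = 4.4295
A = e^4.4295 ≈ 83.89 mi²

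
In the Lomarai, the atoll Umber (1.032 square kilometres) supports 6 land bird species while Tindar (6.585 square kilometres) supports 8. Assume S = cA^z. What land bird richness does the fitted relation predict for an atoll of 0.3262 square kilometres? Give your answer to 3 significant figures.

z = ln(8/6) / ln(6.585/1.032) = 0.2877 / 1.8533 = 0.1552
c = 6 / 1.032^0.1552 = 6 / 1.005 = 5.971
S₃ = 5.971 × 0.3262^0.1552 = 5.971 × 0.8404 ≈ 5.018

5.02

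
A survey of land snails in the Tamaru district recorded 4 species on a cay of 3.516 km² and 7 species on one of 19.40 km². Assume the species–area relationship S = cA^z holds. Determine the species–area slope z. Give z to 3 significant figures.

0.328

Taking logs: ln S = ln c + z ln A, so z = (ln S₂ − ln S₁)/(ln A₂ − ln A₁).
z = ln(7/4) / ln(19.4/3.516) = ln(1.75) / ln(5.518) = 0.5596 / 1.7079 = 0.3277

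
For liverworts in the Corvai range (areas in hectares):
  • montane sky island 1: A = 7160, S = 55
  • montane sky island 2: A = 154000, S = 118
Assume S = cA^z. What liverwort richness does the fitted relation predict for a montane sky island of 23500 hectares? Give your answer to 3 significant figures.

z = ln(118/55) / ln(154000/7160) = 0.7634 / 3.0684 = 0.2488
c = 55 / 7160^0.2488 = 55 / 9.099 = 6.044
S₃ = 6.044 × 23500^0.2488 = 6.044 × 12.23 ≈ 73.92

73.9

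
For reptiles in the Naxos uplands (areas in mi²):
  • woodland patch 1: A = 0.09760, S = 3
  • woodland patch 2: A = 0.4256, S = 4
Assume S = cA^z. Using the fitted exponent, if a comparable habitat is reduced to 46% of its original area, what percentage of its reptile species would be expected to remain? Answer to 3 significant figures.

z = ln(4/3) / ln(0.4256/0.0976) = 0.2877 / 1.4726 = 0.1954
S_new/S_old = (A_new/A_old)^z = 0.46^0.1954 = exp(0.1954 × -0.7765) = 0.8592

85.9%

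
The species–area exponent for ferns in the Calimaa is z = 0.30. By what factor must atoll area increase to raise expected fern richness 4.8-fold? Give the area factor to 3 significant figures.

(A₂/A₁)^0.3 = 4.8, so A₂/A₁ = 4.8^(1/0.3) = 4.8^3.333
ln(A₂/A₁) = ln 4.8 / 0.3 = 1.5686 / 0.3 = 5.2287
A₂/A₁ = e^5.2287 ≈ 186.6

187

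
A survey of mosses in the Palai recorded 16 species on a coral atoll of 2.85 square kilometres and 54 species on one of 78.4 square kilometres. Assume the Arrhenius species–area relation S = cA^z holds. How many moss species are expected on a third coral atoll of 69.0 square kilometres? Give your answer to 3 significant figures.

51.5

z = ln(54/16) / ln(78.4/2.85) = 1.2164 / 3.3145 = 0.3670
c = 16 / 2.85^0.3670 = 16 / 1.469 = 10.89
S₃ = 10.89 × 69^0.3670 = 10.89 × 4.73 ≈ 51.53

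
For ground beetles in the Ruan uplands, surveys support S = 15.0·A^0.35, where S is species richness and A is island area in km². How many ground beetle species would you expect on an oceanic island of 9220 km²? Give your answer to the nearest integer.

S = 15 × 9220^0.35
ln S = ln 15 + 0.35 × ln 9220 = 2.7081 + 0.35 × 9.1291 = 5.9032
S = e^5.9032 ≈ 366.2

366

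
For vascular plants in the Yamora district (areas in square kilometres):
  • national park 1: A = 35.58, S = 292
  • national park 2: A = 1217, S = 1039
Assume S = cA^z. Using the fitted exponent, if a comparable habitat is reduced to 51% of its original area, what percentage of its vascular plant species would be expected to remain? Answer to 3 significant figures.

78.5%

z = ln(1039/292) / ln(1217/35.58) = 1.2693 / 3.5324 = 0.3593
S_new/S_old = (A_new/A_old)^z = 0.51^0.3593 = exp(0.3593 × -0.6733) = 0.7851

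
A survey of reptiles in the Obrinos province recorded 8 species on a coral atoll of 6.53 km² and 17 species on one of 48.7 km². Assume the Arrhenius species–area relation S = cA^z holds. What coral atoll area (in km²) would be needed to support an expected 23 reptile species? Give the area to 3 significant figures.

z = ln(17/8) / ln(48.7/6.53) = 0.7538 / 2.0093 = 0.3751
c = 8 / 6.53^0.3751 = 8 / 2.022 = 3.957
A = (23/3.957)^(1/0.3751) ⇒ ln A = ln(5.812)/0.3751 = 4.6914
A = e^4.6914 ≈ 109 km²

109 km²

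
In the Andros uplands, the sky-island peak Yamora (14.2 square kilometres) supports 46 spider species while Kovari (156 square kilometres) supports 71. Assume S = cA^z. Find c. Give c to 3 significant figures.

z = ln(S₂/S₁) / ln(A₂/A₁) = ln(71/46) / ln(156/14.2) = 0.4340 / 2.3966 = 0.1811
c = S₁ / A₁^z = 46 / 14.2^0.1811 = 46 / 1.617 = 28.45

28.4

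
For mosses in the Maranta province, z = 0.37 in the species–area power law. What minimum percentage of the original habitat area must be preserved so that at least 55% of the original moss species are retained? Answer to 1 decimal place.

Need (A_new/A_old)^0.37 = 0.55, so A_new/A_old = 0.55^(1/0.37) = 0.55^2.703
ln(A_new/A_old) = ln 0.55 / 0.37 = -0.5978 / 0.37 = -1.6158
A_new/A_old = e^-1.6158 ≈ 0.1987

19.9%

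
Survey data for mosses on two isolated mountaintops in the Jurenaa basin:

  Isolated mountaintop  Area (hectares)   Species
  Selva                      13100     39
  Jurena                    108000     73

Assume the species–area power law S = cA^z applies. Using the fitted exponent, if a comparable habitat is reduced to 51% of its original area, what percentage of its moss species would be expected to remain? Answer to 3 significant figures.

z = ln(73/39) / ln(108000/13100) = 0.6269 / 2.1095 = 0.2972
S_new/S_old = (A_new/A_old)^z = 0.51^0.2972 = exp(0.2972 × -0.6733) = 0.8186

81.9%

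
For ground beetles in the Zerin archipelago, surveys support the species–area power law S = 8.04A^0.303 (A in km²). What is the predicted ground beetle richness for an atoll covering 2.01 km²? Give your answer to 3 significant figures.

9.93

S = 8.04 × 2.01^0.303 = 8.04 × 1.236 ≈ 9.934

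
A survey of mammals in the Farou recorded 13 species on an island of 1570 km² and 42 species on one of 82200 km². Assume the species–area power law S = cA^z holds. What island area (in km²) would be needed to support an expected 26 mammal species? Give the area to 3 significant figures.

z = ln(42/13) / ln(82200/1570) = 1.1727 / 3.9581 = 0.2963
c = 13 / 1570^0.2963 = 13 / 8.849 = 1.469
A = (26/1.469)^(1/0.2963) ⇒ ln A = ln(17.7)/0.2963 = 9.6983
A = e^9.6983 ≈ 16290 km²

16300 km²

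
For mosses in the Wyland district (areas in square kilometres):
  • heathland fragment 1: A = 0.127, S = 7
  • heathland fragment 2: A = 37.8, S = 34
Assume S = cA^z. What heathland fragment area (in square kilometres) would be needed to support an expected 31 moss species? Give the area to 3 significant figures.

27.1 square kilometres

z = ln(34/7) / ln(37.8/0.127) = 1.5805 / 5.6959 = 0.2775
c = 7 / 0.127^0.2775 = 7 / 0.5641 = 12.41
A = (31/12.41)^(1/0.2775) ⇒ ln A = ln(2.498)/0.2775 = 3.2994
A = e^3.2994 ≈ 27.1 square kilometres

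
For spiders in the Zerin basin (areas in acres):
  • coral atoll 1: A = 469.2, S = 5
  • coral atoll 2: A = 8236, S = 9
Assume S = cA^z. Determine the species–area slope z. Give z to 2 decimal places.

Taking logs: ln S = ln c + z ln A, so z = (ln S₂ − ln S₁)/(ln A₂ − ln A₁).
z = ln(9/5) / ln(8236/469.2) = ln(1.8) / ln(17.55) = 0.5878 / 2.8652 = 0.2051

0.21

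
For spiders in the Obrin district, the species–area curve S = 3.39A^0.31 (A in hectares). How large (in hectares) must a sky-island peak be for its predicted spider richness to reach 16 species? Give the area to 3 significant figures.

16 = 3.39 × A^0.31  ⇒  A^0.31 = 16/3.39 = 4.72
ln A = ln(4.72) / 0.31 = 1.5518 / 0.31 = 5.0057
A = e^5.0057 ≈ 149.3 hectares

149 hectares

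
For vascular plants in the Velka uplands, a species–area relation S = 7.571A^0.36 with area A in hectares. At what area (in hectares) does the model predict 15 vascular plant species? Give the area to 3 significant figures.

6.68 hectares

15 = 7.571 × A^0.36  ⇒  A^0.36 = 15/7.571 = 1.981
ln A = ln(1.981) / 0.36 = 0.6837 / 0.36 = 1.8992
A = e^1.8992 ≈ 6.681 hectares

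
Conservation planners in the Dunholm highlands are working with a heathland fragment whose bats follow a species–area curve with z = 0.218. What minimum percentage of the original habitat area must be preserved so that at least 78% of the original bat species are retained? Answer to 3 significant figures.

32.0%

Need (A_new/A_old)^0.218 = 0.78, so A_new/A_old = 0.78^(1/0.218) = 0.78^4.587
ln(A_new/A_old) = ln 0.78 / 0.218 = -0.2485 / 0.218 = -1.1397
A_new/A_old = e^-1.1397 ≈ 0.3199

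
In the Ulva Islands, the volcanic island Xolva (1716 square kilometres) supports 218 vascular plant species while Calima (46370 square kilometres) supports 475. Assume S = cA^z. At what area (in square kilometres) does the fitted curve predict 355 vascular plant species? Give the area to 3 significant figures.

13500 square kilometres

z = ln(475/218) / ln(46370/1716) = 0.7788 / 3.2967 = 0.2362
c = 218 / 1716^0.2362 = 218 / 5.81 = 37.52
A = (355/37.52)^(1/0.2362) ⇒ ln A = ln(9.46)/0.2362 = 9.5118
A = e^9.5118 ≈ 13518 square kilometres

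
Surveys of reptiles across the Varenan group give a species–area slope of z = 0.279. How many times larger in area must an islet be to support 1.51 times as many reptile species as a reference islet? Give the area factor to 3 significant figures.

4.38

(A₂/A₁)^0.279 = 1.51, so A₂/A₁ = 1.51^(1/0.279) = 1.51^3.584
ln(A₂/A₁) = ln 1.51 / 0.279 = 0.4121 / 0.279 = 1.4771
A₂/A₁ = e^1.4771 ≈ 4.38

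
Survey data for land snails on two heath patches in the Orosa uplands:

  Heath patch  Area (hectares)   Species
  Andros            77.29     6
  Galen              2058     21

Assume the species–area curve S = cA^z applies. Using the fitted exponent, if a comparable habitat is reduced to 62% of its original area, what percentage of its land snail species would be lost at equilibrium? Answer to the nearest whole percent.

z = ln(21/6) / ln(2058/77.29) = 1.2528 / 3.2819 = 0.3817
S_new/S_old = (A_new/A_old)^z = 0.62^0.3817 = exp(0.3817 × -0.4780) = 0.8332
Fraction lost = 1 − 0.8332 = 0.1668

17%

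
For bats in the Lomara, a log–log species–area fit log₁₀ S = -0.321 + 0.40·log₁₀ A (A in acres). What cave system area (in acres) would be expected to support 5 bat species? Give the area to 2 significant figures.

5 = 0.4775 × A^0.4  ⇒  A^0.4 = 5/0.4775 = 10.47
ln A = ln(10.47) / 0.4 = 2.3486 / 0.4 = 5.8714
A = e^5.8714 ≈ 354.8 acres

350 acres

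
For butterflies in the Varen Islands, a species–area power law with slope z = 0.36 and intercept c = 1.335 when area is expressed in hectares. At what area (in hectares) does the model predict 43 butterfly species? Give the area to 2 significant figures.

15000 hectares

43 = 1.335 × A^0.36  ⇒  A^0.36 = 43/1.335 = 32.21
ln A = ln(32.21) / 0.36 = 3.4723 / 0.36 = 9.6452
A = e^9.6452 ≈ 15447 hectares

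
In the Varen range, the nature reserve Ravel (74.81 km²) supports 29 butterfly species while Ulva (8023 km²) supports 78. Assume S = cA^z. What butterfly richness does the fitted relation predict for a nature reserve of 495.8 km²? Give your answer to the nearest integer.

43

z = ln(78/29) / ln(8023/74.81) = 0.9894 / 4.6751 = 0.2116
c = 29 / 74.81^0.2116 = 29 / 2.492 = 11.64
S₃ = 11.64 × 495.8^0.2116 = 11.64 × 3.719 ≈ 43.27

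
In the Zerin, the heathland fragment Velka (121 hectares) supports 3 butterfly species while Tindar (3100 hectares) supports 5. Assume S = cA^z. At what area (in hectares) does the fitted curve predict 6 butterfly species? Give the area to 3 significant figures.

z = ln(5/3) / ln(3100/121) = 0.5108 / 3.2434 = 0.1575
c = 3 / 121^0.1575 = 3 / 2.128 = 1.41
A = (6/1.41)^(1/0.1575) ⇒ ln A = ln(4.257)/0.1575 = 9.1968
A = e^9.1968 ≈ 9865 hectares

9870 hectares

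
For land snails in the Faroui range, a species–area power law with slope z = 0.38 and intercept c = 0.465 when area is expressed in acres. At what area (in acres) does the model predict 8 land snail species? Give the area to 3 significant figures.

8 = 0.465 × A^0.38  ⇒  A^0.38 = 8/0.465 = 17.2
ln A = ln(17.2) / 0.38 = 2.8452 / 0.38 = 7.4873
A = e^7.4873 ≈ 1785 acres

1790 acres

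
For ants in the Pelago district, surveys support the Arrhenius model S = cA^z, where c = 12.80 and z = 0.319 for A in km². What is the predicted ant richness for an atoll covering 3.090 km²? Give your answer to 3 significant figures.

S = 12.8 × 3.09^0.319
ln S = ln 12.8 + 0.319 × ln 3.09 = 2.5494 + 0.319 × 1.1282 = 2.9093
S = e^2.9093 ≈ 18.34

18.3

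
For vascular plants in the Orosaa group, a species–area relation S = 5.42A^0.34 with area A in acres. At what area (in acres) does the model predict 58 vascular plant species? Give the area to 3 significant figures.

1070 acres

58 = 5.42 × A^0.34  ⇒  A^0.34 = 58/5.42 = 10.7
ln A = ln(10.7) / 0.34 = 2.3703 / 0.34 = 6.9716
A = e^6.9716 ≈ 1066 acres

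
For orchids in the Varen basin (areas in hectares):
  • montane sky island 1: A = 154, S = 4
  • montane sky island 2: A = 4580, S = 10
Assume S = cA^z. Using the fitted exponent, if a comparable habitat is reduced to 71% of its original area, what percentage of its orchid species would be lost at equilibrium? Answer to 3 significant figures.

8.84%

z = ln(10/4) / ln(4580/154) = 0.9163 / 3.3925 = 0.2701
S_new/S_old = (A_new/A_old)^z = 0.71^0.2701 = exp(0.2701 × -0.3425) = 0.9116
Fraction lost = 1 − 0.9116 = 0.08835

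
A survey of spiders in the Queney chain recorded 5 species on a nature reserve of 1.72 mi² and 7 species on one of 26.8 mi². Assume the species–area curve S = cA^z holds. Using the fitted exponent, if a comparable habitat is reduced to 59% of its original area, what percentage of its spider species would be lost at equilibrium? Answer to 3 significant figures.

6.26%

z = ln(7/5) / ln(26.8/1.72) = 0.3365 / 2.7461 = 0.1225
S_new/S_old = (A_new/A_old)^z = 0.59^0.1225 = exp(0.1225 × -0.5276) = 0.9374
Fraction lost = 1 − 0.9374 = 0.0626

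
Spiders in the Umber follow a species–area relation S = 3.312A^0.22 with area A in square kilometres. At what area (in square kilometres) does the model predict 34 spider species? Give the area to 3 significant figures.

39600 square kilometres

34 = 3.312 × A^0.22  ⇒  A^0.22 = 34/3.312 = 10.27
ln A = ln(10.27) / 0.22 = 2.3288 / 0.22 = 10.5855
A = e^10.5855 ≈ 39557 square kilometres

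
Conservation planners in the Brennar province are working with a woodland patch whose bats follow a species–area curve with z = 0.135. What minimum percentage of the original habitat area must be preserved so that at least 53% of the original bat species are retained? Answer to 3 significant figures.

0.907%

Need (A_new/A_old)^0.135 = 0.53, so A_new/A_old = 0.53^(1/0.135) = 0.53^7.407
ln(A_new/A_old) = ln 0.53 / 0.135 = -0.6349 / 0.135 = -4.7028
A_new/A_old = e^-4.7028 ≈ 0.00907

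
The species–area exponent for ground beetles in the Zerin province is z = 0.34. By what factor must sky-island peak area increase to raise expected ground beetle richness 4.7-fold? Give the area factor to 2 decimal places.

(A₂/A₁)^0.34 = 4.7, so A₂/A₁ = 4.7^(1/0.34) = 4.7^2.941
ln(A₂/A₁) = ln 4.7 / 0.34 = 1.5476 / 0.34 = 4.5517
A₂/A₁ = e^4.5517 ≈ 94.79

94.79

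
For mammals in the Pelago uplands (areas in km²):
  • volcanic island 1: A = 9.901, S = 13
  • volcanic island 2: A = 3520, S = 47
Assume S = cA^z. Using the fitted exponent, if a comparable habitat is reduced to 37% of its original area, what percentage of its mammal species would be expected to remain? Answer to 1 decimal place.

80.4%

z = ln(47/13) / ln(3520/9.901) = 1.2852 / 5.8736 = 0.2188
S_new/S_old = (A_new/A_old)^z = 0.37^0.2188 = exp(0.2188 × -0.9943) = 0.8045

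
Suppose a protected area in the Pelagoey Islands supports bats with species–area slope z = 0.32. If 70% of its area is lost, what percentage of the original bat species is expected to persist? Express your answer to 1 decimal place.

68.0%

S_new/S_old = (A_new/A_old)^z = 0.3^0.32
= exp(0.32 × ln 0.3) = exp(0.32 × -1.2040) = exp(-0.3853) ≈ 0.6803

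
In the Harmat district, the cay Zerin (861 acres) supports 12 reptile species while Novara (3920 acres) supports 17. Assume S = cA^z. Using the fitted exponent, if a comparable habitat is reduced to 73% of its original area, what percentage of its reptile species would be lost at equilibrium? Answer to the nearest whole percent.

7%

z = ln(17/12) / ln(3920/861) = 0.3483 / 1.5158 = 0.2298
S_new/S_old = (A_new/A_old)^z = 0.73^0.2298 = exp(0.2298 × -0.3147) = 0.9302
Fraction lost = 1 − 0.9302 = 0.06976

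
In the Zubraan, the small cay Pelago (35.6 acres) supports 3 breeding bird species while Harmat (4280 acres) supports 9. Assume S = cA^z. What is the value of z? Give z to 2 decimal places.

0.23

Taking logs: ln S = ln c + z ln A, so z = (ln S₂ − ln S₁)/(ln A₂ − ln A₁).
z = ln(9/3) / ln(4280/35.6) = ln(3) / ln(120.2) = 1.0986 / 4.7894 = 0.2294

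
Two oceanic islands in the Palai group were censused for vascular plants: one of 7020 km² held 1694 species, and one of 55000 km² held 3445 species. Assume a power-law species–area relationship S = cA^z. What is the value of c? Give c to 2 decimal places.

z = ln(S₂/S₁) / ln(A₂/A₁) = ln(3445/1694) / ln(55000/7020) = 0.7098 / 2.0586 = 0.3448
c = S₁ / A₁^z = 1694 / 7020^0.3448 = 1694 / 21.2 = 79.92

79.92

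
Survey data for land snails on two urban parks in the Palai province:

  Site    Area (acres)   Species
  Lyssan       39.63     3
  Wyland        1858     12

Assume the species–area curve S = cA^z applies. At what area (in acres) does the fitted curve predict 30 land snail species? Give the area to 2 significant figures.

z = ln(12/3) / ln(1858/39.63) = 1.3863 / 3.8477 = 0.3603
c = 3 / 39.63^0.3603 = 3 / 3.765 = 0.7968
A = (30/0.7968)^(1/0.3603) ⇒ ln A = ln(37.65)/0.3603 = 10.0704
A = e^10.0704 ≈ 23634 acres

24000 acres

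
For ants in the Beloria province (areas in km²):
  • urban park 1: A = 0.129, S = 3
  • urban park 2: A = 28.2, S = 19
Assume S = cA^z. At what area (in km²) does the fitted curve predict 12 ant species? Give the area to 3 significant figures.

z = ln(19/3) / ln(28.2/0.129) = 1.8458 / 5.3873 = 0.3426
c = 3 / 0.129^0.3426 = 3 / 0.4958 = 6.051
A = (12/6.051)^(1/0.3426) ⇒ ln A = ln(1.983)/0.3426 = 1.9981
A = e^1.9981 ≈ 7.375 km²

7.38 km²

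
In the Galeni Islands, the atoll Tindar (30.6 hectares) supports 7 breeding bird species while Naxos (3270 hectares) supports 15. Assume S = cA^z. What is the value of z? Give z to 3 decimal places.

0.163

Taking logs: ln S = ln c + z ln A, so z = (ln S₂ − ln S₁)/(ln A₂ − ln A₁).
z = ln(15/7) / ln(3270/30.6) = ln(2.143) / ln(106.9) = 0.7621 / 4.6715 = 0.1631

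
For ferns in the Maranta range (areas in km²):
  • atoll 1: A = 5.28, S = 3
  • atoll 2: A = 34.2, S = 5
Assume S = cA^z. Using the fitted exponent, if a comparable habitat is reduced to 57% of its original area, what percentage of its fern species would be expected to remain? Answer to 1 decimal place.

z = ln(5/3) / ln(34.2/5.28) = 0.5108 / 1.8683 = 0.2734
S_new/S_old = (A_new/A_old)^z = 0.57^0.2734 = exp(0.2734 × -0.5621) = 0.8575

85.8%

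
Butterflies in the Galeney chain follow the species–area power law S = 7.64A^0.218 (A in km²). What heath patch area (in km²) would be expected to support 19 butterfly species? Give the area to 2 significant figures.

19 = 7.64 × A^0.218  ⇒  A^0.218 = 19/7.64 = 2.487
ln A = ln(2.487) / 0.218 = 0.9110 / 0.218 = 4.1791
A = e^4.1791 ≈ 65.31 km²

65 km²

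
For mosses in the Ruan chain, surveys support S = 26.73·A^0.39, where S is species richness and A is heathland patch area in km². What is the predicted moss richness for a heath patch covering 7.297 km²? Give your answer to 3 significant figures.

58.0

S = 26.73 × 7.297^0.39
ln S = ln 26.73 + 0.39 × ln 7.297 = 3.2858 + 0.39 × 1.9875 = 4.0609
S = e^4.0609 ≈ 58.03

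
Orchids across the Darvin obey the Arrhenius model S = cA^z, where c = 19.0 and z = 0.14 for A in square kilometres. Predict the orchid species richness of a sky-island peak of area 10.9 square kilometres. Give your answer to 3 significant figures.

S = 19 × 10.9^0.14 = 19 × 1.397 ≈ 26.55

26.5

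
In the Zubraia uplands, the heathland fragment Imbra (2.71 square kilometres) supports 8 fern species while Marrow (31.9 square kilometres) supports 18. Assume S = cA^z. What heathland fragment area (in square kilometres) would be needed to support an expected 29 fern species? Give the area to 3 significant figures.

z = ln(18/8) / ln(31.9/2.71) = 0.8109 / 2.4657 = 0.3289
c = 8 / 2.71^0.3289 = 8 / 1.388 = 5.764
A = (29/5.764)^(1/0.3289) ⇒ ln A = ln(5.032)/0.3289 = 4.9127
A = e^4.9127 ≈ 136 square kilometres

136 square kilometres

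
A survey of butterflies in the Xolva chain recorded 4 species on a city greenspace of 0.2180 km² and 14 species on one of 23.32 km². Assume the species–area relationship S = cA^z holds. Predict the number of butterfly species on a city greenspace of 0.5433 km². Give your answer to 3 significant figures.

5.11

z = ln(14/4) / ln(23.32/0.218) = 1.2528 / 4.6726 = 0.2681
c = 4 / 0.218^0.2681 = 4 / 0.6647 = 6.018
S₃ = 6.018 × 0.5433^0.2681 = 6.018 × 0.8491 ≈ 5.11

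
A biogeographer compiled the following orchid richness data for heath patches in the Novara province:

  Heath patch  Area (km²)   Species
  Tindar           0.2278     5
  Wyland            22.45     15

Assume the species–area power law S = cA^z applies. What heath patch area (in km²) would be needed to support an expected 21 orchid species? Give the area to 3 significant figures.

91.6 km²

z = ln(15/5) / ln(22.45/0.2278) = 1.0986 / 4.5906 = 0.2393
c = 5 / 0.2278^0.2393 = 5 / 0.7019 = 7.124
A = (21/7.124)^(1/0.2393) ⇒ ln A = ln(2.948)/0.2393 = 4.5172
A = e^4.5172 ≈ 91.58 km²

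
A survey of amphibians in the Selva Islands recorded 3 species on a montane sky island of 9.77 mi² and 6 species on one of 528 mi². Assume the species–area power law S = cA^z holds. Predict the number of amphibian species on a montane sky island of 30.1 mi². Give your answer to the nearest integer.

z = ln(6/3) / ln(528/9.77) = 0.6931 / 3.9898 = 0.1737
c = 3 / 9.77^0.1737 = 3 / 1.486 = 2.019
S₃ = 2.019 × 30.1^0.1737 = 2.019 × 1.807 ≈ 3.648

4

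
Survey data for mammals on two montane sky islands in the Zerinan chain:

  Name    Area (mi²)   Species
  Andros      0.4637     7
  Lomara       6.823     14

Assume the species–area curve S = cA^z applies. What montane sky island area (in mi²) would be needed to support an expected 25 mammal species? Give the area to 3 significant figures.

64.7 mi²

z = ln(14/7) / ln(6.823/0.4637) = 0.6931 / 2.6888 = 0.2578
c = 7 / 0.4637^0.2578 = 7 / 0.8203 = 8.534
A = (25/8.534)^(1/0.2578) ⇒ ln A = ln(2.93)/0.2578 = 4.1695
A = e^4.1695 ≈ 64.68 mi²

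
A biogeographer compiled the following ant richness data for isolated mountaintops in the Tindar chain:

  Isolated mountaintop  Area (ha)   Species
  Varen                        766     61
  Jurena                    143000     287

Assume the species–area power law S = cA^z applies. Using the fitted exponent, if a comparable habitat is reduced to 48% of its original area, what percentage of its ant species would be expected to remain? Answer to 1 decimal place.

80.5%

z = ln(287/61) / ln(143000/766) = 1.5486 / 5.2294 = 0.2961
S_new/S_old = (A_new/A_old)^z = 0.48^0.2961 = exp(0.2961 × -0.7340) = 0.8046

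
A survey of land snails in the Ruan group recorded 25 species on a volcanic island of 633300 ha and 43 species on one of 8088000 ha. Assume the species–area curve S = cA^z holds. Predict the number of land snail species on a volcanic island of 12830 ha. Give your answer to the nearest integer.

z = ln(43/25) / ln(8088000/633300) = 0.5423 / 2.5472 = 0.2129
c = 25 / 633300^0.2129 = 25 / 17.19 = 1.455
S₃ = 1.455 × 12830^0.2129 = 1.455 × 7.494 ≈ 10.9

11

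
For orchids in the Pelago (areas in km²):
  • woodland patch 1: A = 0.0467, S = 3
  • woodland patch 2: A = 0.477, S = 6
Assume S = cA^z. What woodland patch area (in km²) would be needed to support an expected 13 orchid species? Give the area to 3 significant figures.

6.37 km²

z = ln(6/3) / ln(0.477/0.0467) = 0.6931 / 2.3238 = 0.2983
c = 3 / 0.0467^0.2983 = 3 / 0.4009 = 7.482
A = (13/7.482)^(1/0.2983) ⇒ ln A = ln(1.737)/0.2983 = 1.8519
A = e^1.8519 ≈ 6.372 km²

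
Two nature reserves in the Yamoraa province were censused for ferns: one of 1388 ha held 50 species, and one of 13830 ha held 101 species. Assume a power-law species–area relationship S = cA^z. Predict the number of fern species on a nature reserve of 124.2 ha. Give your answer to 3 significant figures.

23.9

z = ln(101/50) / ln(13830/1388) = 0.7031 / 2.2990 = 0.3058
c = 50 / 1388^0.3058 = 50 / 9.142 = 5.469
S₃ = 5.469 × 124.2^0.3058 = 5.469 × 4.37 ≈ 23.9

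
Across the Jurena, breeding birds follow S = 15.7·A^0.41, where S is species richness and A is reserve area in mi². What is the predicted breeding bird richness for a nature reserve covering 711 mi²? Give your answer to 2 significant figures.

230

S = 15.7 × 711^0.41
ln S = ln 15.7 + 0.41 × ln 711 = 2.7537 + 0.41 × 6.5667 = 5.4460
S = e^5.4460 ≈ 231.8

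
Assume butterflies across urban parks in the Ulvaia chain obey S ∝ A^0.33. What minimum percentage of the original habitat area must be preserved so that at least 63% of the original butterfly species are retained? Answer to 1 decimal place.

Need (A_new/A_old)^0.33 = 0.63, so A_new/A_old = 0.63^(1/0.33) = 0.63^3.03
ln(A_new/A_old) = ln 0.63 / 0.33 = -0.4620 / 0.33 = -1.4001
A_new/A_old = e^-1.4001 ≈ 0.2466

24.7%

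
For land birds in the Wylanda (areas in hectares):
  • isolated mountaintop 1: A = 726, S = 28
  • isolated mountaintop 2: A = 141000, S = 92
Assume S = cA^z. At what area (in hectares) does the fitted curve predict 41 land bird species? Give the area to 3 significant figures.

3930 hectares

z = ln(92/28) / ln(141000/726) = 1.1896 / 5.2690 = 0.2258
c = 28 / 726^0.2258 = 28 / 4.425 = 6.328
A = (41/6.328)^(1/0.2258) ⇒ ln A = ln(6.48)/0.2258 = 8.2767
A = e^8.2767 ≈ 3931 hectares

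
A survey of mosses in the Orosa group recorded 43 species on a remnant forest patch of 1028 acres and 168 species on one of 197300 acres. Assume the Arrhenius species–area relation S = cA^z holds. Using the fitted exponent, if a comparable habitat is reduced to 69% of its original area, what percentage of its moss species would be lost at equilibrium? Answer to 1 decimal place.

z = ln(168/43) / ln(197300/1028) = 1.3628 / 5.2571 = 0.2592
S_new/S_old = (A_new/A_old)^z = 0.69^0.2592 = exp(0.2592 × -0.3711) = 0.9083
Fraction lost = 1 − 0.9083 = 0.09171

9.2%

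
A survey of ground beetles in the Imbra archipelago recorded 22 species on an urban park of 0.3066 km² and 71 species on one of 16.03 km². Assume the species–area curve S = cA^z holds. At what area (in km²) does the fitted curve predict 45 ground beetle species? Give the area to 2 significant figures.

z = ln(71/22) / ln(16.03/0.3066) = 1.1716 / 3.9567 = 0.2961
c = 22 / 0.3066^0.2961 = 22 / 0.7046 = 31.22
A = (45/31.22)^(1/0.2961) ⇒ ln A = ln(1.441)/0.2961 = 1.2345
A = e^1.2345 ≈ 3.437 km²

3.4 km²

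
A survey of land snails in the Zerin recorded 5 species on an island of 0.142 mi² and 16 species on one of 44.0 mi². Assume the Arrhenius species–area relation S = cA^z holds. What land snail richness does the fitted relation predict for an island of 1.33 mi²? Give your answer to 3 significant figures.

7.87

z = ln(16/5) / ln(44/0.142) = 1.1632 / 5.7361 = 0.2028
c = 5 / 0.142^0.2028 = 5 / 0.6731 = 7.428
S₃ = 7.428 × 1.33^0.2028 = 7.428 × 1.06 ≈ 7.87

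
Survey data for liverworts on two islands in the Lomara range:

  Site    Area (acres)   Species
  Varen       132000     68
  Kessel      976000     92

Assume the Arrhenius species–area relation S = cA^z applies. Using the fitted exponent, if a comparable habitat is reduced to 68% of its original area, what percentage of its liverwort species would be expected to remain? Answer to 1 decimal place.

z = ln(92/68) / ln(976000/132000) = 0.3023 / 2.0007 = 0.1511
S_new/S_old = (A_new/A_old)^z = 0.68^0.1511 = exp(0.1511 × -0.3857) = 0.9434

94.3%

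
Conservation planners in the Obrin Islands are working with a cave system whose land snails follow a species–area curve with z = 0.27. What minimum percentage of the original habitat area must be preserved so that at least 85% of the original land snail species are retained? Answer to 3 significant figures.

Need (A_new/A_old)^0.27 = 0.85, so A_new/A_old = 0.85^(1/0.27) = 0.85^3.704
ln(A_new/A_old) = ln 0.85 / 0.27 = -0.1625 / 0.27 = -0.6019
A_new/A_old = e^-0.6019 ≈ 0.5478

54.8%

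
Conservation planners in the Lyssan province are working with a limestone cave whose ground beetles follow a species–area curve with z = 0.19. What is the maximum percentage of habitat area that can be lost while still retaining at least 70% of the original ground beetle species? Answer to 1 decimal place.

Need (A_new/A_old)^0.19 = 0.7, so A_new/A_old = 0.7^(1/0.19) = 0.7^5.263
ln(A_new/A_old) = ln 0.7 / 0.19 = -0.3567 / 0.19 = -1.8772
A_new/A_old = e^-1.8772 ≈ 0.153
Fraction that can be lost = 1 − 0.153 = 0.847

84.7%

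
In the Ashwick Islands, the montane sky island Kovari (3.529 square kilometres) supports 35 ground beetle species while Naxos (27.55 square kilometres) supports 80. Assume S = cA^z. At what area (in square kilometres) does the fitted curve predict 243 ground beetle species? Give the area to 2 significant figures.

z = ln(80/35) / ln(27.55/3.529) = 0.8267 / 2.0550 = 0.4023
c = 35 / 3.529^0.4023 = 35 / 1.661 = 21.07
A = (243/21.07)^(1/0.4023) ⇒ ln A = ln(11.53)/0.4023 = 6.0779
A = e^6.0779 ≈ 436.1 square kilometres

440 square kilometres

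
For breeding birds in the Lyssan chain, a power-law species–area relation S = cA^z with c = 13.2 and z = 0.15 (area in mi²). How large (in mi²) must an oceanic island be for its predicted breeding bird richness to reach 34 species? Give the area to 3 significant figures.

549 mi²

34 = 13.2 × A^0.15  ⇒  A^0.15 = 34/13.2 = 2.576
ln A = ln(2.576) / 0.15 = 0.9461 / 0.15 = 6.3076
A = e^6.3076 ≈ 548.7 mi²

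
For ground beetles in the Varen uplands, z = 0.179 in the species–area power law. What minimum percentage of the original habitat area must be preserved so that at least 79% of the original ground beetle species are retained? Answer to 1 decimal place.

26.8%

Need (A_new/A_old)^0.179 = 0.79, so A_new/A_old = 0.79^(1/0.179) = 0.79^5.587
ln(A_new/A_old) = ln 0.79 / 0.179 = -0.2357 / 0.179 = -1.3169
A_new/A_old = e^-1.3169 ≈ 0.268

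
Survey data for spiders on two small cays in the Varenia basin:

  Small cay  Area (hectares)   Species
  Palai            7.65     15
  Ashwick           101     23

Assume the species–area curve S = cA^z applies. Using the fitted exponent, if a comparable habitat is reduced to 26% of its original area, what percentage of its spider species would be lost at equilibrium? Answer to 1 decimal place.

z = ln(23/15) / ln(101/7.65) = 0.4274 / 2.5804 = 0.1656
S_new/S_old = (A_new/A_old)^z = 0.26^0.1656 = exp(0.1656 × -1.3471) = 0.8
Fraction lost = 1 − 0.8 = 0.2

20.0%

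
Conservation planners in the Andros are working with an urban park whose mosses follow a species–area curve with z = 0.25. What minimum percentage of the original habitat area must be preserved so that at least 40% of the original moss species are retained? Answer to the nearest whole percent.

3%

Need (A_new/A_old)^0.25 = 0.4, so A_new/A_old = 0.4^(1/0.25) = 0.4^4
ln(A_new/A_old) = ln 0.4 / 0.25 = -0.9163 / 0.25 = -3.6652
A_new/A_old = e^-3.6652 ≈ 0.0256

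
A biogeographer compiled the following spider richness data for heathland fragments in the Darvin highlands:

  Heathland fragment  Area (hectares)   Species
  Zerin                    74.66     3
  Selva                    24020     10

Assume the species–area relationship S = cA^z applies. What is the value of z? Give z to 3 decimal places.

Taking logs: ln S = ln c + z ln A, so z = (ln S₂ − ln S₁)/(ln A₂ − ln A₁).
z = ln(10/3) / ln(24020/74.66) = ln(3.333) / ln(321.7) = 1.2040 / 5.7737 = 0.2085

0.209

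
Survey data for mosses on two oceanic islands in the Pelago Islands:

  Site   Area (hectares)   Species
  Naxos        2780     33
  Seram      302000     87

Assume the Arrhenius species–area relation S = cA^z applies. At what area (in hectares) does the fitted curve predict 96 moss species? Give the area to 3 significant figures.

z = ln(87/33) / ln(302000/2780) = 0.9694 / 4.6880 = 0.2068
c = 33 / 2780^0.2068 = 33 / 5.154 = 6.402
A = (96/6.402)^(1/0.2068) ⇒ ln A = ln(14.99)/0.2068 = 13.0942
A = e^13.0942 ≈ 486131 hectares

486000 hectares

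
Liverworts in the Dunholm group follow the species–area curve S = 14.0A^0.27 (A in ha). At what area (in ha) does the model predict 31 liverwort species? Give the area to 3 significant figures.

31 = 14 × A^0.27  ⇒  A^0.27 = 31/14 = 2.214
ln A = ln(2.214) / 0.27 = 0.7949 / 0.27 = 2.9442
A = e^2.9442 ≈ 19 ha

19.0 ha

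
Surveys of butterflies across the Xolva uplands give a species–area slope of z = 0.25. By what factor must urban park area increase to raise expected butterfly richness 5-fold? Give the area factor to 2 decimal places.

625.00

(A₂/A₁)^0.25 = 5, so A₂/A₁ = 5^(1/0.25) = 5^4
ln(A₂/A₁) = ln 5 / 0.25 = 1.6094 / 0.25 = 6.4378
A₂/A₁ = e^6.4378 ≈ 625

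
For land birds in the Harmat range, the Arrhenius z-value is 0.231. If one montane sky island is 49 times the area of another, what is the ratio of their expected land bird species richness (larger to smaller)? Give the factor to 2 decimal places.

S₂/S₁ = (A₂/A₁)^z = 49^0.231
ln(S₂/S₁) = 0.231 × ln 49 = 0.231 × 3.8918 = 0.8990
S₂/S₁ = e^0.8990 ≈ 2.457

2.46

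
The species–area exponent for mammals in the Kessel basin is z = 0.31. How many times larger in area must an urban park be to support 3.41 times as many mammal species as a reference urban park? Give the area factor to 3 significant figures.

(A₂/A₁)^0.31 = 3.41, so A₂/A₁ = 3.41^(1/0.31) = 3.41^3.226
ln(A₂/A₁) = ln 3.41 / 0.31 = 1.2267 / 0.31 = 3.9571
A₂/A₁ = e^3.9571 ≈ 52.31

52.3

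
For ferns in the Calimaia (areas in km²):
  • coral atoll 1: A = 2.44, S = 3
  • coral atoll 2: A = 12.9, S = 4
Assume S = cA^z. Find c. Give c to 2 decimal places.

z = ln(S₂/S₁) / ln(A₂/A₁) = ln(4/3) / ln(12.9/2.44) = 0.2877 / 1.6652 = 0.1728
c = S₁ / A₁^z = 3 / 2.44^0.1728 = 3 / 1.167 = 2.572

2.57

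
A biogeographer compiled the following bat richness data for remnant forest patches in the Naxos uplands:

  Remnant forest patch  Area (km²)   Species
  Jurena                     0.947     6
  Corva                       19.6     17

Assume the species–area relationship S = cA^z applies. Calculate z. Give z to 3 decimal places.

0.344

Taking logs: ln S = ln c + z ln A, so z = (ln S₂ − ln S₁)/(ln A₂ − ln A₁).
z = ln(17/6) / ln(19.6/0.947) = ln(2.833) / ln(20.7) = 1.0415 / 3.0300 = 0.3437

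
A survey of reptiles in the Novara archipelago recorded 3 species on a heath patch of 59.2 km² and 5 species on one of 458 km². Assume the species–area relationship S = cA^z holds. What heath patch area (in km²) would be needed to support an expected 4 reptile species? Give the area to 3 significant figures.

187 km²

z = ln(5/3) / ln(458/59.2) = 0.5108 / 2.0459 = 0.2497
c = 3 / 59.2^0.2497 = 3 / 2.77 = 1.083
A = (4/1.083)^(1/0.2497) ⇒ ln A = ln(3.694)/0.2497 = 5.2331
A = e^5.2331 ≈ 187.4 km²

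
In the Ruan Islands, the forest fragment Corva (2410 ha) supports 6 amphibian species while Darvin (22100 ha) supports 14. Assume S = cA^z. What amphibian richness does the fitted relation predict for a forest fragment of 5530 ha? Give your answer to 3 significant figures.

8.24

z = ln(14/6) / ln(22100/2410) = 0.8473 / 2.2160 = 0.3824
c = 6 / 2410^0.3824 = 6 / 19.64 = 0.3055
S₃ = 0.3055 × 5530^0.3824 = 0.3055 × 26.98 ≈ 8.243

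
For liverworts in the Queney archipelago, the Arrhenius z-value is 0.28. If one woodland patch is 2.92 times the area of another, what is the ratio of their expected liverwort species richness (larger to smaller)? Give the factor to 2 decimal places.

S₂/S₁ = (A₂/A₁)^z = 2.92^0.28
ln(S₂/S₁) = 0.28 × ln 2.92 = 0.28 × 1.0716 = 0.3000
S₂/S₁ = e^0.3000 ≈ 1.35

1.35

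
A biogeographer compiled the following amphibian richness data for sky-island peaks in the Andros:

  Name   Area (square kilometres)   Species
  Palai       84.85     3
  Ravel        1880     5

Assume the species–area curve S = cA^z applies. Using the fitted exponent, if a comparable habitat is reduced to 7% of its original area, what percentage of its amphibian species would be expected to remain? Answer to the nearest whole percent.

65%

z = ln(5/3) / ln(1880/84.85) = 0.5108 / 3.0981 = 0.1649
S_new/S_old = (A_new/A_old)^z = 0.07^0.1649 = exp(0.1649 × -2.6593) = 0.645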